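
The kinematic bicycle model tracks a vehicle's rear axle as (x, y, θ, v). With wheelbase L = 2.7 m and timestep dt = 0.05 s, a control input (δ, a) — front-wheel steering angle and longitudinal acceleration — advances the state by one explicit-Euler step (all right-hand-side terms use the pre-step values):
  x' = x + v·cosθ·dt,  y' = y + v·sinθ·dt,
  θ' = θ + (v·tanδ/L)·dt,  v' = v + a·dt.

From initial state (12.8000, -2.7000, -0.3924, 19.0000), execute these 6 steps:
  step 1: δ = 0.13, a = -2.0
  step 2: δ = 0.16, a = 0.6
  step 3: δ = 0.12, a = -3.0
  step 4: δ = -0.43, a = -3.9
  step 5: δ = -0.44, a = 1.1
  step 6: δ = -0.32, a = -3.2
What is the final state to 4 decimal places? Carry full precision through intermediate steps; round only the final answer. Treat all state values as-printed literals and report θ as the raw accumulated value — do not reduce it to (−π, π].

after step 1 (δ=0.13, a=-2.0): (13.677794, -3.063287, -0.346400, 18.900000)
after step 2 (δ=0.16, a=0.6): (14.566662, -3.384127, -0.289917, 18.930000)
after step 3 (δ=0.12, a=-3.0): (15.473663, -3.654706, -0.247647, 18.780000)
after step 4 (δ=-0.43, a=-3.9): (16.384015, -3.884877, -0.407145, 18.585000)
after step 5 (δ=-0.44, a=1.1): (17.237304, -4.252850, -0.569172, 18.640000)
after step 6 (δ=-0.32, a=-3.2): (18.022371, -4.755138, -0.683563, 18.480000)

(18.0224, -4.7551, -0.6836, 18.4800)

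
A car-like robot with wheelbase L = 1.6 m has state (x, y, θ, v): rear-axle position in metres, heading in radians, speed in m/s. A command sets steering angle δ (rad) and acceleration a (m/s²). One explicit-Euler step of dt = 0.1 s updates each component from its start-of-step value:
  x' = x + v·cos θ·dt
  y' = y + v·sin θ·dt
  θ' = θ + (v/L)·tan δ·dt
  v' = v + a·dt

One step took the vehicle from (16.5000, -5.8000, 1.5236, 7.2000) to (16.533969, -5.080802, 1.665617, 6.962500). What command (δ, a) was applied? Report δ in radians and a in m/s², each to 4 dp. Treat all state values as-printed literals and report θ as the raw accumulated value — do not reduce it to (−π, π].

δ = 0.3057, a = -2.3750

a = (v'−v)/dt = (-0.237500)/0.1 = -2.3750
Δθ = θ'−θ = 0.142017;  (v·dt/L) = 7.2000·0.1/1.6 = 0.450000
tan δ = Δθ·L/(v·dt) = 0.315593  →  δ = 0.3057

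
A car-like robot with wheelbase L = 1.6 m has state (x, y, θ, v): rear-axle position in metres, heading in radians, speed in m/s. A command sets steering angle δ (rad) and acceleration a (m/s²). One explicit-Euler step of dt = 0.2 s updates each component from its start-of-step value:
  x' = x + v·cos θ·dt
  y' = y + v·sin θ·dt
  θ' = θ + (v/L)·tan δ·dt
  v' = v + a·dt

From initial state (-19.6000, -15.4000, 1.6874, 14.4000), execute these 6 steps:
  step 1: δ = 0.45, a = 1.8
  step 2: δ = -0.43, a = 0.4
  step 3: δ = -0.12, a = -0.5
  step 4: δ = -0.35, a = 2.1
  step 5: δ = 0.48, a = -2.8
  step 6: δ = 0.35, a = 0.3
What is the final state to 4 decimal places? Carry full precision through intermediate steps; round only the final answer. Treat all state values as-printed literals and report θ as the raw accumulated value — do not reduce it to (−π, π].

after step 1 (δ=0.45, a=1.8): (-19.935058, -12.539557, 2.556899, 14.760000)
after step 2 (δ=-0.43, a=0.4): (-22.396676, -10.910218, 1.710743, 14.840000)
after step 3 (δ=-0.12, a=-0.5): (-22.810684, -7.971235, 1.487069, 14.740000)
after step 4 (δ=-0.35, a=2.1): (-22.564143, -5.033563, 0.814504, 15.160000)
after step 5 (δ=0.48, a=-2.8): (-20.483495, -2.828131, 1.801061, 14.600000)
after step 6 (δ=0.35, a=0.3): (-21.149943, 0.014798, 2.467238, 14.660000)

(-21.1499, 0.0148, 2.4672, 14.6600)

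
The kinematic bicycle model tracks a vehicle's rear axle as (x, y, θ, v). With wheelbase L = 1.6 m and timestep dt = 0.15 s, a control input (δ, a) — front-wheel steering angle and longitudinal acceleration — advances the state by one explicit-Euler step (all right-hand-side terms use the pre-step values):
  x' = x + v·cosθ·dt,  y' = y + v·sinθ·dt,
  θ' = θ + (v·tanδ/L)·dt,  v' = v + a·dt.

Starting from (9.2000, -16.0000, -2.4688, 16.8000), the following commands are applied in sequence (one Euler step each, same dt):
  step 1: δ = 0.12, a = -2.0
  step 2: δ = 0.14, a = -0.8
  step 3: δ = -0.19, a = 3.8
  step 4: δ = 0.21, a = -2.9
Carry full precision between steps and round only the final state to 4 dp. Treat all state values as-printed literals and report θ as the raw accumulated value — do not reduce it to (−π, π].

(2.6650, -23.4159, -2.0175, 16.5150)

after step 1 (δ=0.12, a=-2.0): (7.229147, -17.570395, -2.278888, 16.500000)
after step 2 (δ=0.14, a=-0.8): (5.619444, -19.450416, -2.060899, 16.380000)
after step 3 (δ=-0.19, a=3.8): (4.462894, -21.618189, -2.356230, 16.950000)
after step 4 (δ=0.21, a=-2.9): (2.665011, -23.415944, -2.017533, 16.515000)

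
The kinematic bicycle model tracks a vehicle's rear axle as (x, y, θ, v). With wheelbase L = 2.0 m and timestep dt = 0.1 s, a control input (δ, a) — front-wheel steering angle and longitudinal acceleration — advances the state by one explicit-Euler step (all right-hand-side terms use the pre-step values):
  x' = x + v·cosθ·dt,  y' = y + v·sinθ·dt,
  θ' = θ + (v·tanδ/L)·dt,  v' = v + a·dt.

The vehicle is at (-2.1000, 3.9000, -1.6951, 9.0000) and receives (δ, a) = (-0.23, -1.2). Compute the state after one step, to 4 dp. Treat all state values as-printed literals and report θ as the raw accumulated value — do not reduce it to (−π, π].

(-2.2116, 3.0069, -1.8005, 8.8800)

x' = -2.1000 + 9.0000·cos(-1.6951)·0.1 = -2.2116
y' = 3.9000 + 9.0000·sin(-1.6951)·0.1 = 3.0069
θ' = -1.6951 + (9.0000/2.0)·tan(-0.23)·0.1 = -1.8005
v' = 9.0000 − 1.2000·0.1 = 8.8800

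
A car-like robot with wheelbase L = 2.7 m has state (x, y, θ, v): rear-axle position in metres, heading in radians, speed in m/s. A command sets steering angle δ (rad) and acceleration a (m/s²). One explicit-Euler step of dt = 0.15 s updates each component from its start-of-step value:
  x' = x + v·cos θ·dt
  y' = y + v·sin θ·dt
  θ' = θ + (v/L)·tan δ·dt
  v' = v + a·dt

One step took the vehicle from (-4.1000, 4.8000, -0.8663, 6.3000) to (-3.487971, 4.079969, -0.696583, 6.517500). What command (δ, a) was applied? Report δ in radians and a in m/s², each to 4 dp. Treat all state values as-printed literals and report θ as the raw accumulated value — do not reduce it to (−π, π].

a = (v'−v)/dt = (0.217500)/0.15 = 1.4500
Δθ = θ'−θ = 0.169717;  (v·dt/L) = 6.3000·0.15/2.7 = 0.350000
tan δ = Δθ·L/(v·dt) = 0.484906  →  δ = 0.4515

δ = 0.4515, a = 1.4500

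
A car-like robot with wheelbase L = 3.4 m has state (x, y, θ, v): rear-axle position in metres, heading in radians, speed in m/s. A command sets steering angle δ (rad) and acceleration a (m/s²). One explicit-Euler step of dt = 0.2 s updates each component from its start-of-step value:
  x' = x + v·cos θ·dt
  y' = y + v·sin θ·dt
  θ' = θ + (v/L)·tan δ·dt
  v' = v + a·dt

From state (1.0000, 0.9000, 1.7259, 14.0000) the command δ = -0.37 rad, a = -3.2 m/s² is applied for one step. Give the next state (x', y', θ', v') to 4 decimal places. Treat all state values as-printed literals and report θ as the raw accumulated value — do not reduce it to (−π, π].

x' = 1.0000 + 14.0000·cos(1.7259)·0.2 = 0.5674
y' = 0.9000 + 14.0000·sin(1.7259)·0.2 = 3.6664
θ' = 1.7259 + (14.0000/3.4)·tan(-0.37)·0.2 = 1.4065
v' = 14.0000 − 3.2000·0.2 = 13.3600

(0.5674, 3.6664, 1.4065, 13.3600)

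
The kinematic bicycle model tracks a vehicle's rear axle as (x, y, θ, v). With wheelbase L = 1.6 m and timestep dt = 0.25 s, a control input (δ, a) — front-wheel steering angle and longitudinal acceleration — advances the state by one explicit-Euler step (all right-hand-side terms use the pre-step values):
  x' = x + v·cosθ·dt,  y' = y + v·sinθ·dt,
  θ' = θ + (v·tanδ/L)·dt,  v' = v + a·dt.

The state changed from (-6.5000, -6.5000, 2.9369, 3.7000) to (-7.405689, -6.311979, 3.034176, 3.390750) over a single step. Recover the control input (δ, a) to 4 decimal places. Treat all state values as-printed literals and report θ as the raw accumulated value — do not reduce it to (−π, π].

a = (v'−v)/dt = (-0.309250)/0.25 = -1.2370
Δθ = θ'−θ = 0.097276;  (v·dt/L) = 3.7000·0.25/1.6 = 0.578125
tan δ = Δθ·L/(v·dt) = 0.168261  →  δ = 0.1667

δ = 0.1667, a = -1.2370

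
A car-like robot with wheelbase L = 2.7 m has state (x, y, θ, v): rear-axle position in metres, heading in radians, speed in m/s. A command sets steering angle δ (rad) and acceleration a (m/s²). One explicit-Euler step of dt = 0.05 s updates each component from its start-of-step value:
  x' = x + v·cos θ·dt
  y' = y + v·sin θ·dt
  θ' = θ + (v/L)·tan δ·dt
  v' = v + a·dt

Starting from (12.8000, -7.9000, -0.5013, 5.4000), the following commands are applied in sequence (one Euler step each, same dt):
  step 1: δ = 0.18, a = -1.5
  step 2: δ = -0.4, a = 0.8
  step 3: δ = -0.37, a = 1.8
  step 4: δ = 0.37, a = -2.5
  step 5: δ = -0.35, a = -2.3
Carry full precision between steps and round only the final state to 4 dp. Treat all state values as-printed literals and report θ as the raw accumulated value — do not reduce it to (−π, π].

(13.9660, -8.5669, -0.5602, 5.2150)

after step 1 (δ=0.18, a=-1.5): (13.036779, -8.029753, -0.483103, 5.325000)
after step 2 (δ=-0.4, a=0.8): (13.272559, -8.153434, -0.524795, 5.365000)
after step 3 (δ=-0.37, a=1.8): (13.504709, -8.287837, -0.563330, 5.455000)
after step 4 (δ=0.37, a=-2.5): (13.735314, -8.433486, -0.524149, 5.330000)
after step 5 (δ=-0.35, a=-2.3): (13.966037, -8.566863, -0.560178, 5.215000)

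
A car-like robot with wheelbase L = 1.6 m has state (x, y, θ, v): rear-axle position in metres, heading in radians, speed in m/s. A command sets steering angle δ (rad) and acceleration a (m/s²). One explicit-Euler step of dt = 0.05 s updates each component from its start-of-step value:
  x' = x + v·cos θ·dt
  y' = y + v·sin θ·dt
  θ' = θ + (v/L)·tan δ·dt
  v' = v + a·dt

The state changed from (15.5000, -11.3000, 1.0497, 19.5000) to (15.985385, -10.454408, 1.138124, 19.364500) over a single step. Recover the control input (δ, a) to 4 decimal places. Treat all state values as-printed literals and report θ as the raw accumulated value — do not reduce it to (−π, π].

δ = 0.1441, a = -2.7100

a = (v'−v)/dt = (-0.135500)/0.05 = -2.7100
Δθ = θ'−θ = 0.088424;  (v·dt/L) = 19.5000·0.05/1.6 = 0.609375
tan δ = Δθ·L/(v·dt) = 0.145106  →  δ = 0.1441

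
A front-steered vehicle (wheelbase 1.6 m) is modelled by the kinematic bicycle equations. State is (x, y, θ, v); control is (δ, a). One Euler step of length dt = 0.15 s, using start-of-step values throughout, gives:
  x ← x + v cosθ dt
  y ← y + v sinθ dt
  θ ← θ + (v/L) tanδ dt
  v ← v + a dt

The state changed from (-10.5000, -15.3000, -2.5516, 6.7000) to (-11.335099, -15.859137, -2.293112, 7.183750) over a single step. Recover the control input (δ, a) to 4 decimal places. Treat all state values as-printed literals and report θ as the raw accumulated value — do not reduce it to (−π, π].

a = (v'−v)/dt = (0.483750)/0.15 = 3.2250
Δθ = θ'−θ = 0.258488;  (v·dt/L) = 6.7000·0.15/1.6 = 0.628125
tan δ = Δθ·L/(v·dt) = 0.411523  →  δ = 0.3904

δ = 0.3904, a = 3.2250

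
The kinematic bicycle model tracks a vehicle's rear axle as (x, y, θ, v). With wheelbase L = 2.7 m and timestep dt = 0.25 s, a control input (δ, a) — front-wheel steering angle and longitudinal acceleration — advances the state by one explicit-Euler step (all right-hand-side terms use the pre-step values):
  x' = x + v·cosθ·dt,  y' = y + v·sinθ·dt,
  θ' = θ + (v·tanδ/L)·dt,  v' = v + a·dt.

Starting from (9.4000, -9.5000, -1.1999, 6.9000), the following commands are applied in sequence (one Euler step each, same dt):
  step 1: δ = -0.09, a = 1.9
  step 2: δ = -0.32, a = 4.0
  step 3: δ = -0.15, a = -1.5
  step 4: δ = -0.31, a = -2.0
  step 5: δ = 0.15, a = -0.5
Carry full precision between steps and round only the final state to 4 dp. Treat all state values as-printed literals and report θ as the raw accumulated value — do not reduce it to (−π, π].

(10.2190, -18.7550, -1.7334, 7.3750)

after step 1 (δ=-0.09, a=1.9): (10.025228, -11.107705, -1.257556, 7.375000)
after step 2 (δ=-0.32, a=4.0): (10.593367, -12.861738, -1.483852, 8.375000)
after step 3 (δ=-0.15, a=-1.5): (10.775178, -14.947579, -1.601052, 8.000000)
after step 4 (δ=-0.31, a=-2.0): (10.714677, -16.946664, -1.838331, 7.500000)
after step 5 (δ=0.15, a=-0.5): (10.219011, -18.754962, -1.733376, 7.375000)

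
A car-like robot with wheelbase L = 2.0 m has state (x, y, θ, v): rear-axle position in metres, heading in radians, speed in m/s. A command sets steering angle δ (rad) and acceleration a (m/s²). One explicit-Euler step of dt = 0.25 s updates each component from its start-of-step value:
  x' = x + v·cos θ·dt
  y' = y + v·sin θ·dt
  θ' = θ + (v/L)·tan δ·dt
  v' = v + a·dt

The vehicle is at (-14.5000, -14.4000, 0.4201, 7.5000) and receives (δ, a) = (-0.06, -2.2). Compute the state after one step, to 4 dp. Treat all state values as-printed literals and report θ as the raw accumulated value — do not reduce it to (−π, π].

x' = -14.5000 + 7.5000·cos(0.4201)·0.25 = -12.7880
y' = -14.4000 + 7.5000·sin(0.4201)·0.25 = -13.6353
θ' = 0.4201 + (7.5000/2.0)·tan(-0.06)·0.25 = 0.3638
v' = 7.5000 − 2.2000·0.25 = 6.9500

(-12.7880, -13.6353, 0.3638, 6.9500)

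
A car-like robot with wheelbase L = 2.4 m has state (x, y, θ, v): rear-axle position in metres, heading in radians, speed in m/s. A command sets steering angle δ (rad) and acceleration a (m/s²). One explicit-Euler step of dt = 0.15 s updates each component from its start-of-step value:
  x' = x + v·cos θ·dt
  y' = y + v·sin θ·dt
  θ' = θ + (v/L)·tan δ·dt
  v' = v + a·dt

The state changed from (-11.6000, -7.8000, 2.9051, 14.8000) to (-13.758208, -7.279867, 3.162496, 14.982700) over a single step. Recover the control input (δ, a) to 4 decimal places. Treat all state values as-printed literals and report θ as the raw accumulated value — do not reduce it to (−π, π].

δ = 0.2714, a = 1.2180

a = (v'−v)/dt = (0.182700)/0.15 = 1.2180
Δθ = θ'−θ = 0.257396;  (v·dt/L) = 14.8000·0.15/2.4 = 0.925000
tan δ = Δθ·L/(v·dt) = 0.278266  →  δ = 0.2714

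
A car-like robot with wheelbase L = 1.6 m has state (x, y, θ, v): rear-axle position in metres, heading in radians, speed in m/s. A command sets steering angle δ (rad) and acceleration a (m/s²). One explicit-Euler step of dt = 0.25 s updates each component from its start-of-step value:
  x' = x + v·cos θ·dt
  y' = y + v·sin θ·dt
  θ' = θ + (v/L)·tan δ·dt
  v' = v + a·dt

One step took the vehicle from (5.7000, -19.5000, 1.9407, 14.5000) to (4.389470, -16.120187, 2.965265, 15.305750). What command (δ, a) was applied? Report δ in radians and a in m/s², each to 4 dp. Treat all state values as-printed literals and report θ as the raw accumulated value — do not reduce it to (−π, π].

a = (v'−v)/dt = (0.805750)/0.25 = 3.2230
Δθ = θ'−θ = 1.024565;  (v·dt/L) = 14.5000·0.25/1.6 = 2.265625
tan δ = Δθ·L/(v·dt) = 0.452222  →  δ = 0.4247

δ = 0.4247, a = 3.2230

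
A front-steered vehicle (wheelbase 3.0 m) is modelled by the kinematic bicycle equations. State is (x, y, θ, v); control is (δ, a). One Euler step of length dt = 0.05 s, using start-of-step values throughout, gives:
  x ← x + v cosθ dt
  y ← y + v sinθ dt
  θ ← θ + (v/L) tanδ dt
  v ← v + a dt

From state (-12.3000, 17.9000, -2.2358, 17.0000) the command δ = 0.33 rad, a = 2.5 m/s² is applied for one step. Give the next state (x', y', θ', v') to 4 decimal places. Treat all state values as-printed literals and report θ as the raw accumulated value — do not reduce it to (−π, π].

(-12.8245, 17.2311, -2.1388, 17.1250)

x' = -12.3000 + 17.0000·cos(-2.2358)·0.05 = -12.8245
y' = 17.9000 + 17.0000·sin(-2.2358)·0.05 = 17.2311
θ' = -2.2358 + (17.0000/3.0)·tan(0.33)·0.05 = -2.1388
v' = 17.0000 + 2.5000·0.05 = 17.1250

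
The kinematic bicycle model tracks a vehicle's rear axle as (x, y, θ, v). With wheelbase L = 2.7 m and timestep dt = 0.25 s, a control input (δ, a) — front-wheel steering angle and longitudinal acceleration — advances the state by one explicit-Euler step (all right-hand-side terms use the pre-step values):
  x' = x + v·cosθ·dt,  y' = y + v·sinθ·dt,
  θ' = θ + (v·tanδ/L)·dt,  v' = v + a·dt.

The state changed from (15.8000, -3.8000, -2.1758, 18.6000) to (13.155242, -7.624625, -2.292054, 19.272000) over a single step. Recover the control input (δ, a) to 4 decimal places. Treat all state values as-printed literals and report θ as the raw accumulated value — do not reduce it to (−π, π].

a = (v'−v)/dt = (0.672000)/0.25 = 2.6880
Δθ = θ'−θ = -0.116254;  (v·dt/L) = 18.6000·0.25/2.7 = 1.722222
tan δ = Δθ·L/(v·dt) = -0.067502  →  δ = -0.0674

δ = -0.0674, a = 2.6880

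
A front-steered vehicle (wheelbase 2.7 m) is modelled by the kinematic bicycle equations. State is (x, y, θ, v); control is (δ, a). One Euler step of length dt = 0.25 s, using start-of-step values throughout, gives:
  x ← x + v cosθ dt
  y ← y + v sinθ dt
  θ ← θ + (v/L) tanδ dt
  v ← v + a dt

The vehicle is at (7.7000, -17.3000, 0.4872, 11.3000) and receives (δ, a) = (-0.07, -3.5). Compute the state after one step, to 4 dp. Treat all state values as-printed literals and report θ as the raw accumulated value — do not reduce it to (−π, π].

x' = 7.7000 + 11.3000·cos(0.4872)·0.25 = 10.1963
y' = -17.3000 + 11.3000·sin(0.4872)·0.25 = -15.9775
θ' = 0.4872 + (11.3000/2.7)·tan(-0.07)·0.25 = 0.4138
v' = 11.3000 − 3.5000·0.25 = 10.4250

(10.1963, -15.9775, 0.4138, 10.4250)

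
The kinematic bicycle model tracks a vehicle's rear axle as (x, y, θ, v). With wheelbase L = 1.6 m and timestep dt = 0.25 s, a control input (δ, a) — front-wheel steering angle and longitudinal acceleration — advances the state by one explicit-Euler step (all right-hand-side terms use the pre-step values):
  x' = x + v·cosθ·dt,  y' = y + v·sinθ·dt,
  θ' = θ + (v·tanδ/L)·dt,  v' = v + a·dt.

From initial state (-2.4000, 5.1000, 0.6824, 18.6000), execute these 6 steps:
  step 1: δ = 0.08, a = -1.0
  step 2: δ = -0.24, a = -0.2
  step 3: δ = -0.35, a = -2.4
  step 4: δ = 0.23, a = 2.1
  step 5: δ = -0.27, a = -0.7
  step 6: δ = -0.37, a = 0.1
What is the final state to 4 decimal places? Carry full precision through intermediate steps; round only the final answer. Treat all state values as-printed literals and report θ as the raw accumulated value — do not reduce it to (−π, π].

(18.4913, 4.8242, -2.0645, 18.0750)

after step 1 (δ=0.08, a=-1.0): (1.208685, 8.032557, 0.915397, 18.350000)
after step 2 (δ=-0.24, a=-0.2): (4.004655, 11.669549, 0.213749, 18.300000)
after step 3 (δ=-0.35, a=-2.4): (8.475540, 12.640019, -0.830005, 17.700000)
after step 4 (δ=0.23, a=2.1): (11.461850, 9.374659, -0.182452, 18.225000)
after step 5 (δ=-0.27, a=-0.7): (15.942474, 8.547966, -0.970564, 18.050000)
after step 6 (δ=-0.37, a=0.1): (18.491288, 4.824231, -2.064459, 18.075000)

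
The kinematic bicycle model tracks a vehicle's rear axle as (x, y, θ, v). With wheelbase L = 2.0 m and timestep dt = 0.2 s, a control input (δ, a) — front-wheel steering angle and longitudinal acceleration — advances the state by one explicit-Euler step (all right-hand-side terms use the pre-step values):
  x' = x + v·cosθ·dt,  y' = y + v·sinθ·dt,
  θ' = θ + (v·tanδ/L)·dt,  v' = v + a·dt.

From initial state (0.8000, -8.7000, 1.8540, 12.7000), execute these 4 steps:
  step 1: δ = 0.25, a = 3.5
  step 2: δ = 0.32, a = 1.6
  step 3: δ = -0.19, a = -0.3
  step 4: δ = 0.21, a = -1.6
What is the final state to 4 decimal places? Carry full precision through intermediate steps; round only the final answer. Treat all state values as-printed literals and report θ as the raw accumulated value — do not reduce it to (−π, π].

(-5.7581, -0.7716, 2.6496, 13.3400)

after step 1 (δ=0.25, a=3.5): (0.090240, -6.261181, 2.178284, 13.400000)
after step 2 (δ=0.32, a=1.6): (-1.439522, -4.060674, 2.622346, 13.720000)
after step 3 (δ=-0.19, a=-0.3): (-3.821844, -2.699029, 2.358483, 13.660000)
after step 4 (δ=0.21, a=-1.6): (-5.758076, -0.771640, 2.649636, 13.340000)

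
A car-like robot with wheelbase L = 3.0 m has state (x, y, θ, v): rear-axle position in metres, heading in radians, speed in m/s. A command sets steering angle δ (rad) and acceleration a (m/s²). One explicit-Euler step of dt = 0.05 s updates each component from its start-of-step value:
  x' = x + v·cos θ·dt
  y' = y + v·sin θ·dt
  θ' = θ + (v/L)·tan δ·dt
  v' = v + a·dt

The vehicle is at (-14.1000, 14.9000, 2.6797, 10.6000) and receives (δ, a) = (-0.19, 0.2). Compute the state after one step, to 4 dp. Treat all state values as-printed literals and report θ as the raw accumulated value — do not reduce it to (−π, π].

(-14.5745, 15.1362, 2.6457, 10.6100)

x' = -14.1000 + 10.6000·cos(2.6797)·0.05 = -14.5745
y' = 14.9000 + 10.6000·sin(2.6797)·0.05 = 15.1362
θ' = 2.6797 + (10.6000/3.0)·tan(-0.19)·0.05 = 2.6457
v' = 10.6000 + 0.2000·0.05 = 10.6100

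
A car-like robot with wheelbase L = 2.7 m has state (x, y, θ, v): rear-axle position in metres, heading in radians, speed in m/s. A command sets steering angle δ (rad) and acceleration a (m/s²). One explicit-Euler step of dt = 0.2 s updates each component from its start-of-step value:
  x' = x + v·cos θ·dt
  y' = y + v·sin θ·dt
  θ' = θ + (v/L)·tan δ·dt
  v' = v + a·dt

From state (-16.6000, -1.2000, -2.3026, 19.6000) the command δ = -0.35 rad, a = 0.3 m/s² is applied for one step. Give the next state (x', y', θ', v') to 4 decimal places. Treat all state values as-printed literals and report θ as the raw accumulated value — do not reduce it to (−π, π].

x' = -16.6000 + 19.6000·cos(-2.3026)·0.2 = -19.2194
y' = -1.2000 + 19.6000·sin(-2.3026)·0.2 = -4.1164
θ' = -2.3026 + (19.6000/2.7)·tan(-0.35)·0.2 = -2.8326
v' = 19.6000 + 0.3000·0.2 = 19.6600

(-19.2194, -4.1164, -2.8326, 19.6600)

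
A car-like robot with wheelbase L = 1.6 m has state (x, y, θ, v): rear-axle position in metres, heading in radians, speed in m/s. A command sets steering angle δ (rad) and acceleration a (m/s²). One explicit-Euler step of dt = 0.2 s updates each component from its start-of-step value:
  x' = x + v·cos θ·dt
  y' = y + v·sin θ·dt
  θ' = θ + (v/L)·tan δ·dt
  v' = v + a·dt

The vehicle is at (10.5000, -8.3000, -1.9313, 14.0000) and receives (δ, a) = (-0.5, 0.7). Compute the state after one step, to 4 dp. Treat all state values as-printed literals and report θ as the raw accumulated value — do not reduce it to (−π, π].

(9.5123, -10.9200, -2.8873, 14.1400)

x' = 10.5000 + 14.0000·cos(-1.9313)·0.2 = 9.5123
y' = -8.3000 + 14.0000·sin(-1.9313)·0.2 = -10.9200
θ' = -1.9313 + (14.0000/1.6)·tan(-0.5)·0.2 = -2.8873
v' = 14.0000 + 0.7000·0.2 = 14.1400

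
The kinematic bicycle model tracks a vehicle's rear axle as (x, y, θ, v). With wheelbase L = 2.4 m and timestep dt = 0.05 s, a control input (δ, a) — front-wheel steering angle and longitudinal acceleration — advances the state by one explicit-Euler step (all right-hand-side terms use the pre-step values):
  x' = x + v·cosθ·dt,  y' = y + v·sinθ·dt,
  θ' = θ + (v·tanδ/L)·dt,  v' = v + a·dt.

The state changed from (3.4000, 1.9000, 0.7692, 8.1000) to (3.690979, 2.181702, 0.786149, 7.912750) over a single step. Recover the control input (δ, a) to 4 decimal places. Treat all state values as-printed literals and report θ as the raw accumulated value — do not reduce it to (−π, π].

δ = 0.1001, a = -3.7450

a = (v'−v)/dt = (-0.187250)/0.05 = -3.7450
Δθ = θ'−θ = 0.016949;  (v·dt/L) = 8.1000·0.05/2.4 = 0.168750
tan δ = Δθ·L/(v·dt) = 0.100439  →  δ = 0.1001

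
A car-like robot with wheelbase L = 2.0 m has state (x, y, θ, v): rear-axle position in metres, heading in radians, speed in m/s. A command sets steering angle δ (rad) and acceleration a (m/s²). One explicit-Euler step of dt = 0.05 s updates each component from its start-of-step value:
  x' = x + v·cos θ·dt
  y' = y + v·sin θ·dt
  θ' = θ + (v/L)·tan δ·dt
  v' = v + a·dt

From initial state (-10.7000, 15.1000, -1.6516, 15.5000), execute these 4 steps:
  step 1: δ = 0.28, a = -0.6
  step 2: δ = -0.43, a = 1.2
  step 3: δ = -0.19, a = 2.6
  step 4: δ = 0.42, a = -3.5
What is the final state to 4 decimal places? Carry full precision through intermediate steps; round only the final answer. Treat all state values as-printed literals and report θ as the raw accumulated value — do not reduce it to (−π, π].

after step 1 (δ=0.28, a=-0.6): (-10.762555, 14.327529, -1.540173, 15.470000)
after step 2 (δ=-0.43, a=1.2): (-10.738871, 13.554391, -1.717544, 15.530000)
after step 3 (δ=-0.19, a=2.6): (-10.852412, 12.786237, -1.792213, 15.660000)
after step 4 (δ=0.42, a=-3.5): (-11.024368, 12.022352, -1.617379, 15.485000)

(-11.0244, 12.0224, -1.6174, 15.4850)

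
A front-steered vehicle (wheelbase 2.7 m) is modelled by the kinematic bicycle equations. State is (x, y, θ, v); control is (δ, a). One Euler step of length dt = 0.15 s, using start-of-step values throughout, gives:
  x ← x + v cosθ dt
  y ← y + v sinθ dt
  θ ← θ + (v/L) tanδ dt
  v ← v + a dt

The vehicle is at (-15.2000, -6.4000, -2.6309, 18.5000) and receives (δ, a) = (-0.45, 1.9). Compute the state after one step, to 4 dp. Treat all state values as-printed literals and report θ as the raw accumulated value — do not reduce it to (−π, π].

x' = -15.2000 + 18.5000·cos(-2.6309)·0.15 = -17.6209
y' = -6.4000 + 18.5000·sin(-2.6309)·0.15 = -7.7564
θ' = -2.6309 + (18.5000/2.7)·tan(-0.45)·0.15 = -3.1274
v' = 18.5000 + 1.9000·0.15 = 18.7850

(-17.6209, -7.7564, -3.1274, 18.7850)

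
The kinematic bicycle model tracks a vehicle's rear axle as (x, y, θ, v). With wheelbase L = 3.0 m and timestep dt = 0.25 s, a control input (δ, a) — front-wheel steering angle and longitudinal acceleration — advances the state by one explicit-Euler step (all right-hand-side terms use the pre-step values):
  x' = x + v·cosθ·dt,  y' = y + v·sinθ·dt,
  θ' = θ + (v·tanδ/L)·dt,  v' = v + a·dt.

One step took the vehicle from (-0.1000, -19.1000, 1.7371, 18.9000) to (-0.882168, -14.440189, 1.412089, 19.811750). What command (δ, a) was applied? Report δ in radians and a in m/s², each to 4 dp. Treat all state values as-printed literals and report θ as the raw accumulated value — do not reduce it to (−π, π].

a = (v'−v)/dt = (0.911750)/0.25 = 3.6470
Δθ = θ'−θ = -0.325011;  (v·dt/L) = 18.9000·0.25/3.0 = 1.575000
tan δ = Δθ·L/(v·dt) = -0.206356  →  δ = -0.2035

δ = -0.2035, a = 3.6470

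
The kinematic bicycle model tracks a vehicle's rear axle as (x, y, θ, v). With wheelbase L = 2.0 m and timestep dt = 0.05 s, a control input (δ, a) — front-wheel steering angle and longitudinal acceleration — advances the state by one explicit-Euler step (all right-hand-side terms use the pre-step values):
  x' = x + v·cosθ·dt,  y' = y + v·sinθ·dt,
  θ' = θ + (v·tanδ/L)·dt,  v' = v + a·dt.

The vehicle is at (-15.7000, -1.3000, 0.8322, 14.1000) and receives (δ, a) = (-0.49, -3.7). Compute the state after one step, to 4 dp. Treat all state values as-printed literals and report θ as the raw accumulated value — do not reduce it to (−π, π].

x' = -15.7000 + 14.1000·cos(0.8322)·0.05 = -15.2254
y' = -1.3000 + 14.1000·sin(0.8322)·0.05 = -0.7787
θ' = 0.8322 + (14.1000/2.0)·tan(-0.49)·0.05 = 0.6442
v' = 14.1000 − 3.7000·0.05 = 13.9150

(-15.2254, -0.7787, 0.6442, 13.9150)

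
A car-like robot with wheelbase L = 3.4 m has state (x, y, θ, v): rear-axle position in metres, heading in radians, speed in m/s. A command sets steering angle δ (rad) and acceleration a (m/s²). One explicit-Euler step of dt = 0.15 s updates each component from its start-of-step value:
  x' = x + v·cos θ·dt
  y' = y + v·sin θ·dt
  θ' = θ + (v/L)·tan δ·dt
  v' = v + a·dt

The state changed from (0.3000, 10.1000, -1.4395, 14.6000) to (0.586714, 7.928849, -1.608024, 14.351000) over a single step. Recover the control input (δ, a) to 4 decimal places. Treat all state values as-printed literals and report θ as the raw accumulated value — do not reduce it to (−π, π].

δ = -0.2559, a = -1.6600

a = (v'−v)/dt = (-0.249000)/0.15 = -1.6600
Δθ = θ'−θ = -0.168524;  (v·dt/L) = 14.6000·0.15/3.4 = 0.644118
tan δ = Δθ·L/(v·dt) = -0.261635  →  δ = -0.2559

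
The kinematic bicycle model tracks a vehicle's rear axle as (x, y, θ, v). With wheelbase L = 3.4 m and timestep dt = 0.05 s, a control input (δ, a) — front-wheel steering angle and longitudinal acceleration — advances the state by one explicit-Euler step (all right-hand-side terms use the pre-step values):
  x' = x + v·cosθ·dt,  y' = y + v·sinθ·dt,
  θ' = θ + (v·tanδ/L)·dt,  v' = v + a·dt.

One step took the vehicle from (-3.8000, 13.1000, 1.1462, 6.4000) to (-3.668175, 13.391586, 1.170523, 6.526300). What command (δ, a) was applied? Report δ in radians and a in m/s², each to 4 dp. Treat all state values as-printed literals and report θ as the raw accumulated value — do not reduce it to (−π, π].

a = (v'−v)/dt = (0.126300)/0.05 = 2.5260
Δθ = θ'−θ = 0.024323;  (v·dt/L) = 6.4000·0.05/3.4 = 0.094118
tan δ = Δθ·L/(v·dt) = 0.258432  →  δ = 0.2529

δ = 0.2529, a = 2.5260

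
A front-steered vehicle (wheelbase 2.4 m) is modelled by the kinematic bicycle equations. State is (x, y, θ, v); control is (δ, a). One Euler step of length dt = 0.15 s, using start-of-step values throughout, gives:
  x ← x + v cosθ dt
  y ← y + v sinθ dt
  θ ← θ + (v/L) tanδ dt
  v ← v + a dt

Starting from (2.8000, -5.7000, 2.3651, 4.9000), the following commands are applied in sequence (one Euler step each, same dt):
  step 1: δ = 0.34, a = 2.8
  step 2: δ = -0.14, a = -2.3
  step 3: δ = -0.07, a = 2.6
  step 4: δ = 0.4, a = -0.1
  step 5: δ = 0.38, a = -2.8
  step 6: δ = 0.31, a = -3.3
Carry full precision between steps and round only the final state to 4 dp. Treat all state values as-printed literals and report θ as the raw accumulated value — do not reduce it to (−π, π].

after step 1 (δ=0.34, a=2.8): (2.275669, -5.184925, 2.473432, 5.320000)
after step 2 (δ=-0.14, a=-2.3): (1.649269, -4.690530, 2.426575, 4.975000)
after step 3 (δ=-0.07, a=2.6): (1.085789, -4.201266, 2.404774, 5.365000)
after step 4 (δ=0.4, a=-0.1): (0.489783, -3.660526, 2.546542, 5.350000)
after step 5 (δ=0.38, a=-2.8): (-0.174784, -3.210684, 2.680096, 4.930000)
after step 6 (δ=0.31, a=-3.3): (-0.836922, -2.881393, 2.778797, 4.435000)

(-0.8369, -2.8814, 2.7788, 4.4350)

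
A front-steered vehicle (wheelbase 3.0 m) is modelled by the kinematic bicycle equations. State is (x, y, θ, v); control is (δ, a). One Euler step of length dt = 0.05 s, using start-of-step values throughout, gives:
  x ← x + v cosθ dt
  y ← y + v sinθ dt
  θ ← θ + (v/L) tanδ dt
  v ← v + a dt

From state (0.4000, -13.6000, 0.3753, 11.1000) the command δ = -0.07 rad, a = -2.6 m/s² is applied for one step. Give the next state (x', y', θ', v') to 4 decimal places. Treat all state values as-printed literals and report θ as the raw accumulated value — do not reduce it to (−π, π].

(0.9164, -13.3966, 0.3623, 10.9700)

x' = 0.4000 + 11.1000·cos(0.3753)·0.05 = 0.9164
y' = -13.6000 + 11.1000·sin(0.3753)·0.05 = -13.3966
θ' = 0.3753 + (11.1000/3.0)·tan(-0.07)·0.05 = 0.3623
v' = 11.1000 − 2.6000·0.05 = 10.9700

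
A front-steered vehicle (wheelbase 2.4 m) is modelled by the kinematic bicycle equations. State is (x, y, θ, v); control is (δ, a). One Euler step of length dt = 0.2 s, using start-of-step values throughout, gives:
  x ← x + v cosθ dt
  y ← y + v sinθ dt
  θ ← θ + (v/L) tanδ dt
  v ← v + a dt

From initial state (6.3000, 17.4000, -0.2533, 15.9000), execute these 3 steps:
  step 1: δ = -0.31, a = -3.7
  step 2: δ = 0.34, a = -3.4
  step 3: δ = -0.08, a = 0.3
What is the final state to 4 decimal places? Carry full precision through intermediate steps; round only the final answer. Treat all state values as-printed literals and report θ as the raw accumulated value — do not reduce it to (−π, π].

(14.5596, 14.0393, -0.3276, 14.5400)

after step 1 (δ=-0.31, a=-3.7): (9.378528, 16.603092, -0.677734, 15.160000)
after step 2 (δ=0.34, a=-3.4): (11.740443, 14.701939, -0.230846, 14.480000)
after step 3 (δ=-0.08, a=0.3): (14.559621, 14.039330, -0.327586, 14.540000)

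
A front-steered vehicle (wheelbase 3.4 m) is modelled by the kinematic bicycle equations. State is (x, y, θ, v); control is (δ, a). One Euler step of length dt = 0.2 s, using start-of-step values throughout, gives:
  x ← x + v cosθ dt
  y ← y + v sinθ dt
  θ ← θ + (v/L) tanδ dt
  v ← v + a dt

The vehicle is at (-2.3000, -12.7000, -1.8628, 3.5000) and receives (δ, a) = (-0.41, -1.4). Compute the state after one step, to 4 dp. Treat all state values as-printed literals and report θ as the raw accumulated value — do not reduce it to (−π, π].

(-2.5015, -13.3704, -1.9523, 3.2200)

x' = -2.3000 + 3.5000·cos(-1.8628)·0.2 = -2.5015
y' = -12.7000 + 3.5000·sin(-1.8628)·0.2 = -13.3704
θ' = -1.8628 + (3.5000/3.4)·tan(-0.41)·0.2 = -1.9523
v' = 3.5000 − 1.4000·0.2 = 3.2200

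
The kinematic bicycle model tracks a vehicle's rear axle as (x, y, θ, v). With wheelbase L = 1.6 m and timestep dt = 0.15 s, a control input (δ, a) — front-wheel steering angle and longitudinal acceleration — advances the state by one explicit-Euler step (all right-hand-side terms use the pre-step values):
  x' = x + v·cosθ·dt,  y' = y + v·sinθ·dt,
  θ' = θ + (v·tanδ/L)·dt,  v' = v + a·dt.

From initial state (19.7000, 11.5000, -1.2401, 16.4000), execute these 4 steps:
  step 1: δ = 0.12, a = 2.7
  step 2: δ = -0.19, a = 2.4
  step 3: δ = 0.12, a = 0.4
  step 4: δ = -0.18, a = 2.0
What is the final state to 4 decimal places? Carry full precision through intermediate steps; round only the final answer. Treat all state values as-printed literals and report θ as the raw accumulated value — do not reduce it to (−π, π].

after step 1 (δ=0.12, a=2.7): (20.498766, 9.173291, -1.054709, 16.805000)
after step 2 (δ=-0.19, a=2.4): (21.742707, 6.980852, -1.357703, 17.165000)
after step 3 (δ=0.12, a=0.4): (22.287226, 4.464339, -1.163665, 17.225000)
after step 4 (δ=-0.18, a=2.0): (23.310332, 2.091784, -1.457517, 17.525000)

(23.3103, 2.0918, -1.4575, 17.5250)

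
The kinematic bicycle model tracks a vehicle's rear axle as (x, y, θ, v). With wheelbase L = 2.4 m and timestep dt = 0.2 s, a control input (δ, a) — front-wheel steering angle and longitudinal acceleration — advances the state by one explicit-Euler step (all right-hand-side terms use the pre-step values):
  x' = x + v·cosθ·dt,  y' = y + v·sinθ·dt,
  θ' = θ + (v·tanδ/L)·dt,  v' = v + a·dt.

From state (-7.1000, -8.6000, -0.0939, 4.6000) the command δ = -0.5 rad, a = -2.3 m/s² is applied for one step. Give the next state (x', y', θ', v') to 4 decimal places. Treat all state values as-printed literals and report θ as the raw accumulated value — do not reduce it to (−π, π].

x' = -7.1000 + 4.6000·cos(-0.0939)·0.2 = -6.1841
y' = -8.6000 + 4.6000·sin(-0.0939)·0.2 = -8.6863
θ' = -0.0939 + (4.6000/2.4)·tan(-0.5)·0.2 = -0.3033
v' = 4.6000 − 2.3000·0.2 = 4.1400

(-6.1841, -8.6863, -0.3033, 4.1400)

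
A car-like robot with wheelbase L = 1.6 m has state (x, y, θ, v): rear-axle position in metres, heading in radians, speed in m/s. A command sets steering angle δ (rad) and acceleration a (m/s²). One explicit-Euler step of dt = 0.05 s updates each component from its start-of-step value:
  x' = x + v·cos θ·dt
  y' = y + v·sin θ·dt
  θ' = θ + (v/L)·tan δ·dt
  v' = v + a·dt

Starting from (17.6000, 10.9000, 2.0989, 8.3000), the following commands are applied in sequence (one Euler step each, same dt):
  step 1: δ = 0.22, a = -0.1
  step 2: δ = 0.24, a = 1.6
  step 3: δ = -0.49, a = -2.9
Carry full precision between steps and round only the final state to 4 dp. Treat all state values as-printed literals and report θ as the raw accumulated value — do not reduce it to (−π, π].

after step 1 (δ=0.22, a=-0.1): (17.390883, 11.258462, 2.156901, 8.295000)
after step 2 (δ=0.24, a=1.6): (17.161476, 11.603991, 2.220336, 8.375000)
after step 3 (δ=-0.49, a=-2.9): (16.908208, 11.937468, 2.080739, 8.230000)

(16.9082, 11.9375, 2.0807, 8.2300)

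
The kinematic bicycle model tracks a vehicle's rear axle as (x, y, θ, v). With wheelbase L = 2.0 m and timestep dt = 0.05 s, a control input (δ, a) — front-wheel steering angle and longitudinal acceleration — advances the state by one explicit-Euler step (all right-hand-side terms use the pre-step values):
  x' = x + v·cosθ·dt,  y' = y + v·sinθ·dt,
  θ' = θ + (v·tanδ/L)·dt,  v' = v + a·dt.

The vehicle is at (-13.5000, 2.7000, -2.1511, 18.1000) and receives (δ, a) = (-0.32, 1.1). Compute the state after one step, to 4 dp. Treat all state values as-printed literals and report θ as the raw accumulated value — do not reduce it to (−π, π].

(-13.9962, 1.9432, -2.3011, 18.1550)

x' = -13.5000 + 18.1000·cos(-2.1511)·0.05 = -13.9962
y' = 2.7000 + 18.1000·sin(-2.1511)·0.05 = 1.9432
θ' = -2.1511 + (18.1000/2.0)·tan(-0.32)·0.05 = -2.3011
v' = 18.1000 + 1.1000·0.05 = 18.1550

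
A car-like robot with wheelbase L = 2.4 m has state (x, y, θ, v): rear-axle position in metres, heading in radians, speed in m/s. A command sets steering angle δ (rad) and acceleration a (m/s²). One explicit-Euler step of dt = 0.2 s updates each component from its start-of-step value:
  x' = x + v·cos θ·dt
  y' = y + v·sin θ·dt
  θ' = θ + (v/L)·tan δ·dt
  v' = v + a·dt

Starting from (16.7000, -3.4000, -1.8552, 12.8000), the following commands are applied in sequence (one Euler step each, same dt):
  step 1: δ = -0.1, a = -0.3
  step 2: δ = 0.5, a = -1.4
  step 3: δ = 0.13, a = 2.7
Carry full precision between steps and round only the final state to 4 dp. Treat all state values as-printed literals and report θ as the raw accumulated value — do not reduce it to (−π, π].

after step 1 (δ=-0.1, a=-0.3): (15.981702, -5.857163, -1.962224, 12.740000)
after step 2 (δ=0.5, a=-1.4): (15.009619, -8.212446, -1.382233, 12.460000)
after step 3 (δ=0.13, a=2.7): (15.476741, -10.660274, -1.246484, 13.000000)

(15.4767, -10.6603, -1.2465, 13.0000)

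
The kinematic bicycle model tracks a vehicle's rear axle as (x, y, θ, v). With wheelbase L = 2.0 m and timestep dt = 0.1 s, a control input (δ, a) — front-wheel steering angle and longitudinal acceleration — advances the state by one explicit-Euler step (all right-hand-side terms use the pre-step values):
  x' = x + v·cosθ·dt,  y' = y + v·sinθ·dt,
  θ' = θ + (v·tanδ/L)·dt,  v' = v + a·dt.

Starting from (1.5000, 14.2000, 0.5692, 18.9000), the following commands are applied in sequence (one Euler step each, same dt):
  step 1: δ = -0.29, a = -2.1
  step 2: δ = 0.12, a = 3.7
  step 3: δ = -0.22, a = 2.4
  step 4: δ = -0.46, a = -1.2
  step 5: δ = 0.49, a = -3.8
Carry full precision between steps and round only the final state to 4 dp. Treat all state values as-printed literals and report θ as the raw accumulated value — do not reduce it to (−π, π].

after step 1 (δ=-0.29, a=-2.1): (3.092008, 15.218631, 0.287200, 18.690000)
after step 2 (δ=0.12, a=3.7): (4.884456, 15.748059, 0.399881, 19.060000)
after step 3 (δ=-0.22, a=2.4): (6.640086, 16.490082, 0.186772, 19.300000)
after step 4 (δ=-0.46, a=-1.2): (8.536521, 16.848460, -0.291336, 19.180000)
after step 5 (δ=0.49, a=-3.8): (10.373698, 16.297548, 0.220183, 18.800000)

(10.3737, 16.2975, 0.2202, 18.8000)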